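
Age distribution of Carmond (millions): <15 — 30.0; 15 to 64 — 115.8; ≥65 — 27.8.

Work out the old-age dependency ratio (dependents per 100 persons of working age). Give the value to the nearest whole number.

Old-age dependency ratio = 27.8 / 115.8 × 100 = 24

Old-age dependency ratio: 24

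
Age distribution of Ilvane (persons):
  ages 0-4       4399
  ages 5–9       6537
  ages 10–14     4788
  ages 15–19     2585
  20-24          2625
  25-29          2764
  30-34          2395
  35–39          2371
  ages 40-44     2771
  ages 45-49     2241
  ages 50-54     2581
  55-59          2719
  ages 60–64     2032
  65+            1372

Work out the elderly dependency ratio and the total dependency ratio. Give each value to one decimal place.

Old-age dependency ratio: 5.5
Total dependency ratio: 68.2

0–14: 4399 + 6537 + 4788 = 15724
15–64: 2585 + 2625 + 2764 + 2395 + 2371 + 2771 + 2241 + 2581 + 2719 + 2032 = 25084
65+: 1372
Old-age dependency ratio = 1372 / 25084 × 100 = 5.5
Total dependency ratio = (15724 + 1372) / 25084 × 100 = 17096 / 25084 × 100 = 68.2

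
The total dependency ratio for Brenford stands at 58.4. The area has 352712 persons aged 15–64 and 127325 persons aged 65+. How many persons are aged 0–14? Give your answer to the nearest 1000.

Total dependency ratio = (youth + elderly) / working-age × 100
58.4 = (Y + 127325) / 352712 × 100
⇒ 79000

Aged 0–14: 79000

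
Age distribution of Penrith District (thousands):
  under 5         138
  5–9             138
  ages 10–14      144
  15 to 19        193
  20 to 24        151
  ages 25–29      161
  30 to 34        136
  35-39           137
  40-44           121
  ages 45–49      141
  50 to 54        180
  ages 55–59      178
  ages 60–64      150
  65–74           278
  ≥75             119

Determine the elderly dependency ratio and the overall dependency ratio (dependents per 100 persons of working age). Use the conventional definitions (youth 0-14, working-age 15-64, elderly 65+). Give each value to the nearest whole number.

Old-age dependency ratio: 26
Total dependency ratio: 53

0–14: 138 + 138 + 144 = 420
15–64: 193 + 151 + 161 + 136 + 137 + 121 + 141 + 180 + 178 + 150 = 1 548
65+: 278 + 119 = 397
Old-age dependency ratio = 397 / 1 548 × 100 = 26
Total dependency ratio = (420 + 397) / 1 548 × 100 = 817 / 1 548 × 100 = 53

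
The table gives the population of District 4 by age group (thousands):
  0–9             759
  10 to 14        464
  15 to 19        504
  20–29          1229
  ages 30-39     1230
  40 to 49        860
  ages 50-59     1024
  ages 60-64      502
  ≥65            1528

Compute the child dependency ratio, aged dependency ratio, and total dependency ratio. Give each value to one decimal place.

Youth dependency ratio: 22.9
Old-age dependency ratio: 28.6
Total dependency ratio: 51.4

0–14: 759 + 464 = 1223
15–64: 504 + 1229 + 1230 + 860 + 1024 + 502 = 5349
65+: 1528
Youth dependency ratio = 1223 / 5349 × 100 = 22.9
Old-age dependency ratio = 1528 / 5349 × 100 = 28.6
Total dependency ratio = (1223 + 1528) / 5349 × 100 = 2751 / 5349 × 100 = 51.4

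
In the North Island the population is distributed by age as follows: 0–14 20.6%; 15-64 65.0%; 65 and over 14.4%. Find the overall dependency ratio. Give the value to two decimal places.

Total dependency ratio: 53.85

Total dependency ratio = (20.6 + 14.4) / 65.0 × 100 = 35.0 / 65.0 × 100 = 53.85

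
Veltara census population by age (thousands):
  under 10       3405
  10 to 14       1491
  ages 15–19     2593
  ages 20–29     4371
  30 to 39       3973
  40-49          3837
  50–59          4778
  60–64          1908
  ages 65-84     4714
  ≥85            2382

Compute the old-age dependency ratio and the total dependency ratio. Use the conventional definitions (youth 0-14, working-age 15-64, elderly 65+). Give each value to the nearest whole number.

Old-age dependency ratio: 33
Total dependency ratio: 56

0–14: 3405 + 1491 = 4896
15–64: 2593 + 4371 + 3973 + 3837 + 4778 + 1908 = 21460
65+: 4714 + 2382 = 7096
Old-age dependency ratio = 7096 / 21460 × 100 = 33
Total dependency ratio = (4896 + 7096) / 21460 × 100 = 11992 / 21460 × 100 = 56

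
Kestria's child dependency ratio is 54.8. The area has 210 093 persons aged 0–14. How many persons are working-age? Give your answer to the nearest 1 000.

Working-age: 383 000

Youth dependency ratio = youth / working-age × 100
54.8 = 210 093 / W × 100
⇒ 383 000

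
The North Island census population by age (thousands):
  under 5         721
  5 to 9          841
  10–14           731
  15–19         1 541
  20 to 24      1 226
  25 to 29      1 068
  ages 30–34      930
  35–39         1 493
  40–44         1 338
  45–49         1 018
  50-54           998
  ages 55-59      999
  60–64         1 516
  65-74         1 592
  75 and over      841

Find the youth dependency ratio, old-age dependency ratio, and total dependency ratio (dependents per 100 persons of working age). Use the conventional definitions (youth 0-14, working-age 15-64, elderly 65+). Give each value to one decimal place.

0–14: 721 + 841 + 731 = 2 293
15–64: 1 541 + 1 226 + 1 068 + 930 + 1 493 + 1 338 + 1 018 + 998 + 999 + 1 516 = 12 127
65+: 1 592 + 841 = 2 433
Youth dependency ratio = 2 293 / 12 127 × 100 = 18.9
Old-age dependency ratio = 2 433 / 12 127 × 100 = 20.1
Total dependency ratio = (2 293 + 2 433) / 12 127 × 100 = 4 726 / 12 127 × 100 = 39.0

Youth dependency ratio: 18.9
Old-age dependency ratio: 20.1
Total dependency ratio: 39.0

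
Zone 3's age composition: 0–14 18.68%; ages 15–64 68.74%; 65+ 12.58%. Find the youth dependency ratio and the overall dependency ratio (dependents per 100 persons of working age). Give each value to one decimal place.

Youth dependency ratio: 27.2
Total dependency ratio: 45.5

Youth dependency ratio = 18.68 / 68.74 × 100 = 27.2
Total dependency ratio = (18.68 + 12.58) / 68.74 × 100 = 31.26 / 68.74 × 100 = 45.5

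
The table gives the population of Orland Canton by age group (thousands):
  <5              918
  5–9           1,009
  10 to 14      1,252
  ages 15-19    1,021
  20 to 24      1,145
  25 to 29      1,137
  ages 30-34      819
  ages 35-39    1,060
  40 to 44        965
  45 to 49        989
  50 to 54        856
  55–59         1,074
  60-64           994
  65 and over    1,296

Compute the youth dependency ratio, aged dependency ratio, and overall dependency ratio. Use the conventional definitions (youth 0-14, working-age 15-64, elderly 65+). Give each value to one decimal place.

0–14: 918 + 1,009 + 1,252 = 3,179
15–64: 1,021 + 1,145 + 1,137 + 819 + 1,060 + 965 + 989 + 856 + 1,074 + 994 = 10,060
65+: 1,296
Youth dependency ratio = 3,179 / 10,060 × 100 = 31.6
Old-age dependency ratio = 1,296 / 10,060 × 100 = 12.9
Total dependency ratio = (3,179 + 1,296) / 10,060 × 100 = 4,475 / 10,060 × 100 = 44.5

Youth dependency ratio: 31.6
Old-age dependency ratio: 12.9
Total dependency ratio: 44.5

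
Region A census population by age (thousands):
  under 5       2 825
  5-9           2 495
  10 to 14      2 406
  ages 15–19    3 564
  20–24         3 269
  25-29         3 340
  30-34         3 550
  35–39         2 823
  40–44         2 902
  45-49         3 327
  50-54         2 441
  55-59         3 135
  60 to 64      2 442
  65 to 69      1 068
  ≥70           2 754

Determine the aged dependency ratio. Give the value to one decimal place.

Old-age dependency ratio: 12.4

0–14: 2 825 + 2 495 + 2 406 = 7 726
15–64: 3 564 + 3 269 + 3 340 + 3 550 + 2 823 + 2 902 + 3 327 + 2 441 + 3 135 + 2 442 = 30 793
65+: 1 068 + 2 754 = 3 822
Old-age dependency ratio = 3 822 / 30 793 × 100 = 12.4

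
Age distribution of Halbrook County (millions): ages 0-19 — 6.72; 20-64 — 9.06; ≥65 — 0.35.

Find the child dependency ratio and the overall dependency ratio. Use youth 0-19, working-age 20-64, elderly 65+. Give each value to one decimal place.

Youth dependency ratio: 74.2
Total dependency ratio: 78.0

Youth dependency ratio = 6.72 / 9.06 × 100 = 74.2
Total dependency ratio = (6.72 + 0.35) / 9.06 × 100 = 7.07 / 9.06 × 100 = 78.0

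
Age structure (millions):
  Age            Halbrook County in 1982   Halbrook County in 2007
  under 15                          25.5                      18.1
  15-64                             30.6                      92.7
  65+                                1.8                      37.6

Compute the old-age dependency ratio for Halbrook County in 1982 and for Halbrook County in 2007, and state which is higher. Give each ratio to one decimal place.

Halbrook County in 1982: 5.9
Halbrook County in 2007: 40.6
Higher: Halbrook County in 2007

Halbrook County in 1982: 1.8 / 30.6 × 100 = 5.9
Halbrook County in 2007: 37.6 / 92.7 × 100 = 40.6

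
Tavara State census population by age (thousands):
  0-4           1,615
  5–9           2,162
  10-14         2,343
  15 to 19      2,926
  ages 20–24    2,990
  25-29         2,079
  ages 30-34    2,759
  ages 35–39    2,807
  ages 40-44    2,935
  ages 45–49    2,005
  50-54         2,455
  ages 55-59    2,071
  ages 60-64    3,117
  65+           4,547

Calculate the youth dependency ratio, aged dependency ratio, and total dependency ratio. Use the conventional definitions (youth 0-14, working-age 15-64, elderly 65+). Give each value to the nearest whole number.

0–14: 1,615 + 2,162 + 2,343 = 6,120
15–64: 2,926 + 2,990 + 2,079 + 2,759 + 2,807 + 2,935 + 2,005 + 2,455 + 2,071 + 3,117 = 26,144
65+: 4,547
Youth dependency ratio = 6,120 / 26,144 × 100 = 23
Old-age dependency ratio = 4,547 / 26,144 × 100 = 17
Total dependency ratio = (6,120 + 4,547) / 26,144 × 100 = 10,667 / 26,144 × 100 = 41

Youth dependency ratio: 23
Old-age dependency ratio: 17
Total dependency ratio: 41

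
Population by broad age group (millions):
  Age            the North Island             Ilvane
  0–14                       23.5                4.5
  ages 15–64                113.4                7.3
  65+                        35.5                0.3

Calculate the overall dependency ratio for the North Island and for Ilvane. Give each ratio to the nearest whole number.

the North Island: (23.5 + 35.5) / 113.4 × 100 = 59.0 / 113.4 × 100 = 52
Ilvane: (4.5 + 0.3) / 7.3 × 100 = 4.8 / 7.3 × 100 = 66

the North Island: 52
Ilvane: 66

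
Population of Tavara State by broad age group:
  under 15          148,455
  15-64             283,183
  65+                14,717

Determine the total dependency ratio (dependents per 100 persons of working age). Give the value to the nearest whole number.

Total dependency ratio: 58

Total dependency ratio = (148,455 + 14,717) / 283,183 × 100 = 163,172 / 283,183 × 100 = 58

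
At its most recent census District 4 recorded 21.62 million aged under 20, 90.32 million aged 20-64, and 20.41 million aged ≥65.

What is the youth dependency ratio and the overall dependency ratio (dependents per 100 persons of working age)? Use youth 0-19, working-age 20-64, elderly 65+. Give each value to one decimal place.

Youth dependency ratio: 23.9
Total dependency ratio: 46.5

Youth dependency ratio = 21.62 / 90.32 × 100 = 23.9
Total dependency ratio = (21.62 + 20.41) / 90.32 × 100 = 42.03 / 90.32 × 100 = 46.5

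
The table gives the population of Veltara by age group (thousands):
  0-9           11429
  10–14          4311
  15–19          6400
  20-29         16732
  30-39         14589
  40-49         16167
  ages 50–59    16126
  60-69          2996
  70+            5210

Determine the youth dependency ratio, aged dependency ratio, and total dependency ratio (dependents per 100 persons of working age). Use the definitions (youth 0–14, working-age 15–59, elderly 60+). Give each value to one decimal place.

0–14: 11429 + 4311 = 15740
15–59: 6400 + 16732 + 14589 + 16167 + 16126 = 70014
60+: 2996 + 5210 = 8206
Youth dependency ratio = 15740 / 70014 × 100 = 22.5
Old-age dependency ratio = 8206 / 70014 × 100 = 11.7
Total dependency ratio = (15740 + 8206) / 70014 × 100 = 23946 / 70014 × 100 = 34.2

Youth dependency ratio: 22.5
Old-age dependency ratio: 11.7
Total dependency ratio: 34.2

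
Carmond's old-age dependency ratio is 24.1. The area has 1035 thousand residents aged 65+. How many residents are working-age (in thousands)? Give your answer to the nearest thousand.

Old-age dependency ratio = elderly / working-age × 100
24.1 = 1035 / W × 100
⇒ 4295

Working-age: 4295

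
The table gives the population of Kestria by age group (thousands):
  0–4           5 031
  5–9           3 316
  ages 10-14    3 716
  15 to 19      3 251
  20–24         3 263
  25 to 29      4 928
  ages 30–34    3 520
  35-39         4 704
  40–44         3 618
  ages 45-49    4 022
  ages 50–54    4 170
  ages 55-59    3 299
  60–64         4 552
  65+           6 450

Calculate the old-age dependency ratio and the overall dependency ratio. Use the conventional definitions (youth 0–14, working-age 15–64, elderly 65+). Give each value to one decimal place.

0–14: 5 031 + 3 316 + 3 716 = 12 063
15–64: 3 251 + 3 263 + 4 928 + 3 520 + 4 704 + 3 618 + 4 022 + 4 170 + 3 299 + 4 552 = 39 327
65+: 6 450
Old-age dependency ratio = 6 450 / 39 327 × 100 = 16.4
Total dependency ratio = (12 063 + 6 450) / 39 327 × 100 = 18 513 / 39 327 × 100 = 47.1

Old-age dependency ratio: 16.4
Total dependency ratio: 47.1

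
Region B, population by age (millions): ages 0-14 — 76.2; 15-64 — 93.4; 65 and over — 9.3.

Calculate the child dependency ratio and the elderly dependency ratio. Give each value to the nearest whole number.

Youth dependency ratio = 76.2 / 93.4 × 100 = 82
Old-age dependency ratio = 9.3 / 93.4 × 100 = 10

Youth dependency ratio: 82
Old-age dependency ratio: 10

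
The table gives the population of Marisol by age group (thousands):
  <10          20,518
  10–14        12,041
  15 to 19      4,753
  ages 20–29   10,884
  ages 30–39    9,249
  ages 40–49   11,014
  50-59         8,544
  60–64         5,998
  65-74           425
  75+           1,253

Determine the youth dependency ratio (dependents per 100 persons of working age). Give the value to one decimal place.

Youth dependency ratio: 64.5

0–14: 20,518 + 12,041 = 32,559
15–64: 4,753 + 10,884 + 9,249 + 11,014 + 8,544 + 5,998 = 50,442
65+: 425 + 1,253 = 1,678
Youth dependency ratio = 32,559 / 50,442 × 100 = 64.5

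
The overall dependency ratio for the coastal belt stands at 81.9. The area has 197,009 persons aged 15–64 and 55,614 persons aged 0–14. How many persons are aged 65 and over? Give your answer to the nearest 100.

Aged 65 and over: 105,700

Total dependency ratio = (youth + elderly) / working-age × 100
81.9 = (55,614 + E) / 197,009 × 100
⇒ 105,700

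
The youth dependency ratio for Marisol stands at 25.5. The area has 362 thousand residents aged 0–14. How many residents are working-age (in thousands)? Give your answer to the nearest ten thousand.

Youth dependency ratio = youth / working-age × 100
25.5 = 362 / W × 100
⇒ 1 420

Working-age: 1 420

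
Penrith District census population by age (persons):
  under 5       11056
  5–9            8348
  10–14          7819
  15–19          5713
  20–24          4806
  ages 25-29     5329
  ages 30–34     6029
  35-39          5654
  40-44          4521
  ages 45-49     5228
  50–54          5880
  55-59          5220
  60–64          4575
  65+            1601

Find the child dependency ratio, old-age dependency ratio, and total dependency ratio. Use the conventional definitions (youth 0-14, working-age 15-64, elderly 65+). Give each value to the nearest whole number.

Youth dependency ratio: 51
Old-age dependency ratio: 3
Total dependency ratio: 54

0–14: 11056 + 8348 + 7819 = 27223
15–64: 5713 + 4806 + 5329 + 6029 + 5654 + 4521 + 5228 + 5880 + 5220 + 4575 = 52955
65+: 1601
Youth dependency ratio = 27223 / 52955 × 100 = 51
Old-age dependency ratio = 1601 / 52955 × 100 = 3
Total dependency ratio = (27223 + 1601) / 52955 × 100 = 28824 / 52955 × 100 = 54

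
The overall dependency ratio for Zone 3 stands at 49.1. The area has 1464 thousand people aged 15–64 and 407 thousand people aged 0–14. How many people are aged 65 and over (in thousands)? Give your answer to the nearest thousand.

Aged 65 and over: 312

Total dependency ratio = (youth + elderly) / working-age × 100
49.1 = (407 + E) / 1464 × 100
⇒ 312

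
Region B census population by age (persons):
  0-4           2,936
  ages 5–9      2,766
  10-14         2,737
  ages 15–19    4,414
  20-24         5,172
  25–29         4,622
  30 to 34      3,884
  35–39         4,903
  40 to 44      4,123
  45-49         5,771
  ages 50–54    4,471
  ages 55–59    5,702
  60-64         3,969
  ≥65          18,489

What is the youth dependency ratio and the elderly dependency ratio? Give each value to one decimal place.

Youth dependency ratio: 17.9
Old-age dependency ratio: 39.3

0–14: 2,936 + 2,766 + 2,737 = 8,439
15–64: 4,414 + 5,172 + 4,622 + 3,884 + 4,903 + 4,123 + 5,771 + 4,471 + 5,702 + 3,969 = 47,031
65+: 18,489
Youth dependency ratio = 8,439 / 47,031 × 100 = 17.9
Old-age dependency ratio = 18,489 / 47,031 × 100 = 39.3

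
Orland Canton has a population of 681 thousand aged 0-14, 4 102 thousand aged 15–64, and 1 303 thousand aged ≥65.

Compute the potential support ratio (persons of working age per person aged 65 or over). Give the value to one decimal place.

Potential support ratio = 4 102 / 1 303 = 3.1

Potential support ratio: 3.1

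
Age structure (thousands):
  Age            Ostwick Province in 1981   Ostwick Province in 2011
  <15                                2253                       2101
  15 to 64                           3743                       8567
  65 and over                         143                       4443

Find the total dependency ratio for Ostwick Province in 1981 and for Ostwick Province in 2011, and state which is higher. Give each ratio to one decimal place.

Ostwick Province in 1981: 64.0
Ostwick Province in 2011: 76.4
Higher: Ostwick Province in 2011

Ostwick Province in 1981: (2253 + 143) / 3743 × 100 = 2396 / 3743 × 100 = 64.0
Ostwick Province in 2011: (2101 + 4443) / 8567 × 100 = 6544 / 8567 × 100 = 76.4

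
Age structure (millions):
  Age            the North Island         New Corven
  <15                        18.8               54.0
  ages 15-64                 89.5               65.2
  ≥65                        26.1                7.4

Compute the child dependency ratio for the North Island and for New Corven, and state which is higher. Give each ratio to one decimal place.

the North Island: 18.8 / 89.5 × 100 = 21.0
New Corven: 54.0 / 65.2 × 100 = 82.8

the North Island: 21.0
New Corven: 82.8
Higher: New Corven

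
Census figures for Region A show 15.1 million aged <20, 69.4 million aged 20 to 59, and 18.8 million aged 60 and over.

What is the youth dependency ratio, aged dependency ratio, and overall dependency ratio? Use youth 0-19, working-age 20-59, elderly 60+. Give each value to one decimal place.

Youth dependency ratio: 21.8
Old-age dependency ratio: 27.1
Total dependency ratio: 48.8

Youth dependency ratio = 15.1 / 69.4 × 100 = 21.8
Old-age dependency ratio = 18.8 / 69.4 × 100 = 27.1
Total dependency ratio = (15.1 + 18.8) / 69.4 × 100 = 33.9 / 69.4 × 100 = 48.8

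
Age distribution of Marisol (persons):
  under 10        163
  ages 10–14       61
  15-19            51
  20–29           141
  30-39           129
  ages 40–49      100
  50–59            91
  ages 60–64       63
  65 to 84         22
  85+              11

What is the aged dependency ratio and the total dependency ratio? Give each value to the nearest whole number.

Old-age dependency ratio: 6
Total dependency ratio: 45

0–14: 163 + 61 = 224
15–64: 51 + 141 + 129 + 100 + 91 + 63 = 575
65+: 22 + 11 = 33
Old-age dependency ratio = 33 / 575 × 100 = 6
Total dependency ratio = (224 + 33) / 575 × 100 = 257 / 575 × 100 = 45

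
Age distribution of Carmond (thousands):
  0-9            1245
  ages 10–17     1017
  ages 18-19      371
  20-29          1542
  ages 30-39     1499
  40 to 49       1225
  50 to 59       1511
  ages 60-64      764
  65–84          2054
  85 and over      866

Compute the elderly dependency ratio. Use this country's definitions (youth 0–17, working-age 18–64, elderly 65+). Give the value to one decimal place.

Old-age dependency ratio: 42.2

0–17: 1245 + 1017 = 2262
18–64: 371 + 1542 + 1499 + 1225 + 1511 + 764 = 6912
65+: 2054 + 866 = 2920
Old-age dependency ratio = 2920 / 6912 × 100 = 42.2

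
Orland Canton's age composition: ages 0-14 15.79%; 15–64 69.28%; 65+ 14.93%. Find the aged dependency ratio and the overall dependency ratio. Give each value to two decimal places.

Old-age dependency ratio = 14.93 / 69.28 × 100 = 21.55
Total dependency ratio = (15.79 + 14.93) / 69.28 × 100 = 30.72 / 69.28 × 100 = 44.34

Old-age dependency ratio: 21.55
Total dependency ratio: 44.34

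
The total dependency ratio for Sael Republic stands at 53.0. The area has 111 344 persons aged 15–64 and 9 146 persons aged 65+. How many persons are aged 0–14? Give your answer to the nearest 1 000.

Aged 0–14: 50 000

Total dependency ratio = (youth + elderly) / working-age × 100
53.0 = (Y + 9 146) / 111 344 × 100
⇒ 50 000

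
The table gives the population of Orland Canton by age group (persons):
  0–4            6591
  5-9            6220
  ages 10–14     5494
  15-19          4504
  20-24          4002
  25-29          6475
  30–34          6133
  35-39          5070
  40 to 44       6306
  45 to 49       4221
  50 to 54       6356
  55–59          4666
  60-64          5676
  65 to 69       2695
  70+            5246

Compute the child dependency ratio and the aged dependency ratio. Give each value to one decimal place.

Youth dependency ratio: 34.3
Old-age dependency ratio: 14.9

0–14: 6591 + 6220 + 5494 = 18305
15–64: 4504 + 4002 + 6475 + 6133 + 5070 + 6306 + 4221 + 6356 + 4666 + 5676 = 53409
65+: 2695 + 5246 = 7941
Youth dependency ratio = 18305 / 53409 × 100 = 34.3
Old-age dependency ratio = 7941 / 53409 × 100 = 14.9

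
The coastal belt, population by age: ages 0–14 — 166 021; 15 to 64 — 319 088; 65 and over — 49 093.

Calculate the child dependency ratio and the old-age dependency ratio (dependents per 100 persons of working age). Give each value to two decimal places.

Youth dependency ratio: 52.03
Old-age dependency ratio: 15.39

Youth dependency ratio = 166 021 / 319 088 × 100 = 52.03
Old-age dependency ratio = 49 093 / 319 088 × 100 = 15.39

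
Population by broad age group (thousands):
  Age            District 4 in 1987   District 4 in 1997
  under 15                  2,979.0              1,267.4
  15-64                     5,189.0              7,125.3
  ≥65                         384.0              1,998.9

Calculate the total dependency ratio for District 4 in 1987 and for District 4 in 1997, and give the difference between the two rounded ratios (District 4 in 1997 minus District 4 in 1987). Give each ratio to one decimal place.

District 4 in 1987: (2,979.0 + 384.0) / 5,189.0 × 100 = 3,363.0 / 5,189.0 × 100 = 64.8
District 4 in 1997: (1,267.4 + 1,998.9) / 7,125.3 × 100 = 3,266.3 / 7,125.3 × 100 = 45.8

District 4 in 1987: 64.8
District 4 in 1997: 45.8
Difference: -19.0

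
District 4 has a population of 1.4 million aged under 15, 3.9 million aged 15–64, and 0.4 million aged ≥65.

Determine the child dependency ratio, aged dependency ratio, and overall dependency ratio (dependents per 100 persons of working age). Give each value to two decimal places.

Youth dependency ratio = 1.4 / 3.9 × 100 = 35.90
Old-age dependency ratio = 0.4 / 3.9 × 100 = 10.26
Total dependency ratio = (1.4 + 0.4) / 3.9 × 100 = 1.8 / 3.9 × 100 = 46.15

Youth dependency ratio: 35.90
Old-age dependency ratio: 10.26
Total dependency ratio: 46.15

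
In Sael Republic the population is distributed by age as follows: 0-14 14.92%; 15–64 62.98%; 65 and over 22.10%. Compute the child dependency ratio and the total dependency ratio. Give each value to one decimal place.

Youth dependency ratio = 14.92 / 62.98 × 100 = 23.7
Total dependency ratio = (14.92 + 22.10) / 62.98 × 100 = 37.02 / 62.98 × 100 = 58.8

Youth dependency ratio: 23.7
Total dependency ratio: 58.8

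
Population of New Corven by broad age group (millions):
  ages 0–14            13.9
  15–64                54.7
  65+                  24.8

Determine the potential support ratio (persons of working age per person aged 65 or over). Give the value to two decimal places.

Potential support ratio = 54.7 / 24.8 = 2.21

Potential support ratio: 2.21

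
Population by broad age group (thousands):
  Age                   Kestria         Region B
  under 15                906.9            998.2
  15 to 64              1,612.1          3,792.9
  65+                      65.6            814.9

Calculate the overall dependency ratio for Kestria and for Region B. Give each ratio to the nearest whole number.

Kestria: (906.9 + 65.6) / 1,612.1 × 100 = 972.5 / 1,612.1 × 100 = 60
Region B: (998.2 + 814.9) / 3,792.9 × 100 = 1,813.1 / 3,792.9 × 100 = 48

Kestria: 60
Region B: 48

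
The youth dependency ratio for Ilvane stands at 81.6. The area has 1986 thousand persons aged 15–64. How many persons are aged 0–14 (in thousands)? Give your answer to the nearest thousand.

Aged 0–14: 1621

Youth dependency ratio = youth / working-age × 100
81.6 = Y / 1986 × 100
⇒ 1621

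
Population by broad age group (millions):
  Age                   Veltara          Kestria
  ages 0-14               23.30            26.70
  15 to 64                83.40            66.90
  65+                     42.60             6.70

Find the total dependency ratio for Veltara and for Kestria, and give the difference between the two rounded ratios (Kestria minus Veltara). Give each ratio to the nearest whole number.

Veltara: 79
Kestria: 50
Difference: -29

Veltara: (23.30 + 42.60) / 83.40 × 100 = 65.90 / 83.40 × 100 = 79
Kestria: (26.70 + 6.70) / 66.90 × 100 = 33.40 / 66.90 × 100 = 50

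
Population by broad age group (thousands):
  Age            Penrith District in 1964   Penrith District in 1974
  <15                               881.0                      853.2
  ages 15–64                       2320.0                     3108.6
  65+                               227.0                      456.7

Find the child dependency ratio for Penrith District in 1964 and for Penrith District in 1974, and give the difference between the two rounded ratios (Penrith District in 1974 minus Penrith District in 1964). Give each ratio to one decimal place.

Penrith District in 1964: 38.0
Penrith District in 1974: 27.4
Difference: -10.6

Penrith District in 1964: 881.0 / 2320.0 × 100 = 38.0
Penrith District in 1974: 853.2 / 3108.6 × 100 = 27.4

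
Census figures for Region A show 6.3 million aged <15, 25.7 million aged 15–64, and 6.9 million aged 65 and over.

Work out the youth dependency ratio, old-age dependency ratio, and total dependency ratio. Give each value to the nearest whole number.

Youth dependency ratio: 25
Old-age dependency ratio: 27
Total dependency ratio: 51

Youth dependency ratio = 6.3 / 25.7 × 100 = 25
Old-age dependency ratio = 6.9 / 25.7 × 100 = 27
Total dependency ratio = (6.3 + 6.9) / 25.7 × 100 = 13.2 / 25.7 × 100 = 51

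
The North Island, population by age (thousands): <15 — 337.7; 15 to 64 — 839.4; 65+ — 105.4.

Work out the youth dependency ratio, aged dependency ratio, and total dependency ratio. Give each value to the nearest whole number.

Youth dependency ratio: 40
Old-age dependency ratio: 13
Total dependency ratio: 53

Youth dependency ratio = 337.7 / 839.4 × 100 = 40
Old-age dependency ratio = 105.4 / 839.4 × 100 = 13
Total dependency ratio = (337.7 + 105.4) / 839.4 × 100 = 443.1 / 839.4 × 100 = 53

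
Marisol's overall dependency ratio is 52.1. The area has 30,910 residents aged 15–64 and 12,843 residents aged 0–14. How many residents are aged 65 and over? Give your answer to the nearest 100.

Aged 65 and over: 3,300

Total dependency ratio = (youth + elderly) / working-age × 100
52.1 = (12,843 + E) / 30,910 × 100
⇒ 3,300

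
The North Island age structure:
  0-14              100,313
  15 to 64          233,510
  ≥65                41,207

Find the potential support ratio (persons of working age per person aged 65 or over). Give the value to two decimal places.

Potential support ratio = 233,510 / 41,207 = 5.67

Potential support ratio: 5.67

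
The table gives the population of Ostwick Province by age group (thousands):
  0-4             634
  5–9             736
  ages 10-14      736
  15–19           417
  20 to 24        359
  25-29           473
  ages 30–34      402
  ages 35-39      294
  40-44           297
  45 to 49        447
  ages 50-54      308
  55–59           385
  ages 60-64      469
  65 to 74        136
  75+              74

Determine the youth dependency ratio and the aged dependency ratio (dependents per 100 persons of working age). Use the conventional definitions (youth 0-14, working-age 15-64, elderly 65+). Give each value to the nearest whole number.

0–14: 634 + 736 + 736 = 2106
15–64: 417 + 359 + 473 + 402 + 294 + 297 + 447 + 308 + 385 + 469 = 3851
65+: 136 + 74 = 210
Youth dependency ratio = 2106 / 3851 × 100 = 55
Old-age dependency ratio = 210 / 3851 × 100 = 5

Youth dependency ratio: 55
Old-age dependency ratio: 5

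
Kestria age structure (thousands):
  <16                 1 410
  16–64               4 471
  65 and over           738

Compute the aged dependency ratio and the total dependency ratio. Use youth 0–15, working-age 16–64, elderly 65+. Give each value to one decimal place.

Old-age dependency ratio = 738 / 4 471 × 100 = 16.5
Total dependency ratio = (1 410 + 738) / 4 471 × 100 = 2 148 / 4 471 × 100 = 48.0

Old-age dependency ratio: 16.5
Total dependency ratio: 48.0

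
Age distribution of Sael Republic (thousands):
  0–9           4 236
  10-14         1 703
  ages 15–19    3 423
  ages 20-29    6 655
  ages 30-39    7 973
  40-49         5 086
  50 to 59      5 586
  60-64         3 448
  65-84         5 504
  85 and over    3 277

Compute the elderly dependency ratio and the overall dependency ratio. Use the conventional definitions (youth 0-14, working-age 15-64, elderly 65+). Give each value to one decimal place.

0–14: 4 236 + 1 703 = 5 939
15–64: 3 423 + 6 655 + 7 973 + 5 086 + 5 586 + 3 448 = 32 171
65+: 5 504 + 3 277 = 8 781
Old-age dependency ratio = 8 781 / 32 171 × 100 = 27.3
Total dependency ratio = (5 939 + 8 781) / 32 171 × 100 = 14 720 / 32 171 × 100 = 45.8

Old-age dependency ratio: 27.3
Total dependency ratio: 45.8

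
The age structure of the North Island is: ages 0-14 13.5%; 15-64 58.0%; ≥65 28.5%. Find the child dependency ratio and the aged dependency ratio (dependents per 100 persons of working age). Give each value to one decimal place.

Youth dependency ratio = 13.5 / 58.0 × 100 = 23.3
Old-age dependency ratio = 28.5 / 58.0 × 100 = 49.1

Youth dependency ratio: 23.3
Old-age dependency ratio: 49.1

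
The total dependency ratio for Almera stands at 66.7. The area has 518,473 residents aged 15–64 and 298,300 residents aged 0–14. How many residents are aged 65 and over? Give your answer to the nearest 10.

Total dependency ratio = (youth + elderly) / working-age × 100
66.7 = (298,300 + E) / 518,473 × 100
⇒ 47,520

Aged 65 and over: 47,520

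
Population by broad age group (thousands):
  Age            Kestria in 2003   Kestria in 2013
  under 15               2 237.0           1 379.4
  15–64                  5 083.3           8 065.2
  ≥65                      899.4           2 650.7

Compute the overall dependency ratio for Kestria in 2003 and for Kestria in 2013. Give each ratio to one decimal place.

Kestria in 2003: (2 237.0 + 899.4) / 5 083.3 × 100 = 3 136.4 / 5 083.3 × 100 = 61.7
Kestria in 2013: (1 379.4 + 2 650.7) / 8 065.2 × 100 = 4 030.1 / 8 065.2 × 100 = 50.0

Kestria in 2003: 61.7
Kestria in 2013: 50.0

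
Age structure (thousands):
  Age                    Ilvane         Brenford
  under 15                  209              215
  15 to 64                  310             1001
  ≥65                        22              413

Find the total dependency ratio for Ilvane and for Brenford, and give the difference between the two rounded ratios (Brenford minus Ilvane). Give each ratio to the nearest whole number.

Ilvane: (209 + 22) / 310 × 100 = 231 / 310 × 100 = 75
Brenford: (215 + 413) / 1001 × 100 = 628 / 1001 × 100 = 63

Ilvane: 75
Brenford: 63
Difference: -12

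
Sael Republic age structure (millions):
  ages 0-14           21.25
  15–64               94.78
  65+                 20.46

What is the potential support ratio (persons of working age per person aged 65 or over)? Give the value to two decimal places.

Potential support ratio: 4.63

Potential support ratio = 94.78 / 20.46 = 4.63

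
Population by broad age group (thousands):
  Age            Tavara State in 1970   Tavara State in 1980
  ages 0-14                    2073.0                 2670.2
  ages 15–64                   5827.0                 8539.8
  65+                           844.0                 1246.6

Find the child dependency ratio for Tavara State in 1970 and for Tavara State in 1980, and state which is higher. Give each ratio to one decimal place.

Tavara State in 1970: 35.6
Tavara State in 1980: 31.3
Higher: Tavara State in 1970

Tavara State in 1970: 2073.0 / 5827.0 × 100 = 35.6
Tavara State in 1980: 2670.2 / 8539.8 × 100 = 31.3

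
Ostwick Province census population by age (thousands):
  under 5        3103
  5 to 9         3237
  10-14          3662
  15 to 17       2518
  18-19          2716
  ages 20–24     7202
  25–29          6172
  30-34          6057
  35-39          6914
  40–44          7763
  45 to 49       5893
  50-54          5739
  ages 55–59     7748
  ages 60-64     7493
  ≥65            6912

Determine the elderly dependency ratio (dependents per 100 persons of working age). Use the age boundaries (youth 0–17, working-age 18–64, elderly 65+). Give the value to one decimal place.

0–17: 3103 + 3237 + 3662 + 2518 = 12520
18–64: 2716 + 7202 + 6172 + 6057 + 6914 + 7763 + 5893 + 5739 + 7748 + 7493 = 63697
65+: 6912
Old-age dependency ratio = 6912 / 63697 × 100 = 10.9

Old-age dependency ratio: 10.9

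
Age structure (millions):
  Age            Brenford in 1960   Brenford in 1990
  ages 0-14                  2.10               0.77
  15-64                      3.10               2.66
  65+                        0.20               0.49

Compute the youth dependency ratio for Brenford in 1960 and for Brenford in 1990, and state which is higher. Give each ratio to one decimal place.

Brenford in 1960: 67.7
Brenford in 1990: 28.9
Higher: Brenford in 1960

Brenford in 1960: 2.10 / 3.10 × 100 = 67.7
Brenford in 1990: 0.77 / 2.66 × 100 = 28.9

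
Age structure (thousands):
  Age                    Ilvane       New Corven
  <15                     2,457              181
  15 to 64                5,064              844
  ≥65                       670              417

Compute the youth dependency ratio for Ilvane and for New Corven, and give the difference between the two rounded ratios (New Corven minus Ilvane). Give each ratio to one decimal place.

Ilvane: 2,457 / 5,064 × 100 = 48.5
New Corven: 181 / 844 × 100 = 21.4

Ilvane: 48.5
New Corven: 21.4
Difference: -27.1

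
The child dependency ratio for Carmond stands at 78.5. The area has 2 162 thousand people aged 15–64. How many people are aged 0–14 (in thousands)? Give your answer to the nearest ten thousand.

Aged 0–14: 1 700

Youth dependency ratio = youth / working-age × 100
78.5 = Y / 2 162 × 100
⇒ 1 700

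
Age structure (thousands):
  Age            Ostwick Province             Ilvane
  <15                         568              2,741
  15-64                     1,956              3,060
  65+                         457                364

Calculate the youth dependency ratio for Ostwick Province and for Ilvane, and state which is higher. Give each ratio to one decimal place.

Ostwick Province: 29.0
Ilvane: 89.6
Higher: Ilvane

Ostwick Province: 568 / 1,956 × 100 = 29.0
Ilvane: 2,741 / 3,060 × 100 = 89.6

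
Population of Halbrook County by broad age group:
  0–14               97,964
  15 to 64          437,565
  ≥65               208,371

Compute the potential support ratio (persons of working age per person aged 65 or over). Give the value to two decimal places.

Potential support ratio: 2.10

Potential support ratio = 437,565 / 208,371 = 2.10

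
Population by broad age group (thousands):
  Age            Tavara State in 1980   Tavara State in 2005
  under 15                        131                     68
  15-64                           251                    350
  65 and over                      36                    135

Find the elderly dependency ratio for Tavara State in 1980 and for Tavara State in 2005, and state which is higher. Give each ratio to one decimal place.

Tavara State in 1980: 14.3
Tavara State in 2005: 38.6
Higher: Tavara State in 2005

Tavara State in 1980: 36 / 251 × 100 = 14.3
Tavara State in 2005: 135 / 350 × 100 = 38.6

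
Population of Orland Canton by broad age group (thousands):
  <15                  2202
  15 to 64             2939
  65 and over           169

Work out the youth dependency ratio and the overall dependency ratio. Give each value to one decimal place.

Youth dependency ratio = 2202 / 2939 × 100 = 74.9
Total dependency ratio = (2202 + 169) / 2939 × 100 = 2371 / 2939 × 100 = 80.7

Youth dependency ratio: 74.9
Total dependency ratio: 80.7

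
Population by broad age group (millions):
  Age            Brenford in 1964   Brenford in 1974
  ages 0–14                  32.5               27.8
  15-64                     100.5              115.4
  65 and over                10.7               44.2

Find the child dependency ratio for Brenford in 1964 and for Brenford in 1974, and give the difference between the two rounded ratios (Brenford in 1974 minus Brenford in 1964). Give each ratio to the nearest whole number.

Brenford in 1964: 32.5 / 100.5 × 100 = 32
Brenford in 1974: 27.8 / 115.4 × 100 = 24

Brenford in 1964: 32
Brenford in 1974: 24
Difference: -8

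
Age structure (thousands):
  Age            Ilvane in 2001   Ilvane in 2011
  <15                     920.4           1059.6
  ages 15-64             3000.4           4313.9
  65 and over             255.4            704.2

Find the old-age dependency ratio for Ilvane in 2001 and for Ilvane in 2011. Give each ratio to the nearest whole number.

Ilvane in 2001: 9
Ilvane in 2011: 16

Ilvane in 2001: 255.4 / 3000.4 × 100 = 9
Ilvane in 2011: 704.2 / 4313.9 × 100 = 16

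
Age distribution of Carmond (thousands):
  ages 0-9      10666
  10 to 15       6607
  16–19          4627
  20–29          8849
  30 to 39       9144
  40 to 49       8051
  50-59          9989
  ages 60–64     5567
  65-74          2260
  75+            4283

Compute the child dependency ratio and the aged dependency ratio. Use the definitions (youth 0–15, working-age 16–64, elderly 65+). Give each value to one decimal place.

0–15: 10666 + 6607 = 17273
16–64: 4627 + 8849 + 9144 + 8051 + 9989 + 5567 = 46227
65+: 2260 + 4283 = 6543
Youth dependency ratio = 17273 / 46227 × 100 = 37.4
Old-age dependency ratio = 6543 / 46227 × 100 = 14.2

Youth dependency ratio: 37.4
Old-age dependency ratio: 14.2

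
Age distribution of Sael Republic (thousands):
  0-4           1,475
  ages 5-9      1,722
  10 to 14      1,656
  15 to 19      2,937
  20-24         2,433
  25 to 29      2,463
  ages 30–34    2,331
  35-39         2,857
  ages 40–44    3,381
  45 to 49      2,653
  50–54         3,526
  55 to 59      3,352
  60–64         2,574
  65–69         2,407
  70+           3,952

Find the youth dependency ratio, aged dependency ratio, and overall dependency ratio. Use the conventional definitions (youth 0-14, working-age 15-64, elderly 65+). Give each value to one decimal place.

0–14: 1,475 + 1,722 + 1,656 = 4,853
15–64: 2,937 + 2,433 + 2,463 + 2,331 + 2,857 + 3,381 + 2,653 + 3,526 + 3,352 + 2,574 = 28,507
65+: 2,407 + 3,952 = 6,359
Youth dependency ratio = 4,853 / 28,507 × 100 = 17.0
Old-age dependency ratio = 6,359 / 28,507 × 100 = 22.3
Total dependency ratio = (4,853 + 6,359) / 28,507 × 100 = 11,212 / 28,507 × 100 = 39.3

Youth dependency ratio: 17.0
Old-age dependency ratio: 22.3
Total dependency ratio: 39.3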